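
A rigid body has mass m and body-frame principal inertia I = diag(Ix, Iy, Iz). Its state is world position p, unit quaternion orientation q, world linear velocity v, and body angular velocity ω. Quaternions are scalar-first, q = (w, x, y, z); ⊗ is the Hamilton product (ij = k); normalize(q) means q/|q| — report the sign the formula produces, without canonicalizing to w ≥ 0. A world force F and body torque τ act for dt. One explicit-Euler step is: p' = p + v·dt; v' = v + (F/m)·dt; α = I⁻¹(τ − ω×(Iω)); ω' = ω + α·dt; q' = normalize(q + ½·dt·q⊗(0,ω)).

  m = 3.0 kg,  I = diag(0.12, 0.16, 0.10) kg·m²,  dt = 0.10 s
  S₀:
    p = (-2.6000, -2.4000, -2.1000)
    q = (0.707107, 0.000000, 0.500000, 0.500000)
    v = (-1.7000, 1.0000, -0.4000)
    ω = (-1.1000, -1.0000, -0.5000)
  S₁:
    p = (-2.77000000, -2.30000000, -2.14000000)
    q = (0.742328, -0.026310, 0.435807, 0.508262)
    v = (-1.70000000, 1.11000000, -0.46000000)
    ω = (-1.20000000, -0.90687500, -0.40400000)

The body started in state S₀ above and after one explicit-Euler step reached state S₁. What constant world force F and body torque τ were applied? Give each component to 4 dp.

Δv = v₁−v₀ = (0.00000000, 0.11000000, -0.06000000)
m·(v₁−v₀)/dt = (0.0000, 3.3000, -1.8000)
rate change Δω = (-0.10000000, 0.09312500, 0.09600000)
I·α + gyro = (-0.1500, 0.1600, 0.1400)

F = (0.0000, 3.3000, -1.8000)
τ = (-0.1500, 0.1600, 0.1400)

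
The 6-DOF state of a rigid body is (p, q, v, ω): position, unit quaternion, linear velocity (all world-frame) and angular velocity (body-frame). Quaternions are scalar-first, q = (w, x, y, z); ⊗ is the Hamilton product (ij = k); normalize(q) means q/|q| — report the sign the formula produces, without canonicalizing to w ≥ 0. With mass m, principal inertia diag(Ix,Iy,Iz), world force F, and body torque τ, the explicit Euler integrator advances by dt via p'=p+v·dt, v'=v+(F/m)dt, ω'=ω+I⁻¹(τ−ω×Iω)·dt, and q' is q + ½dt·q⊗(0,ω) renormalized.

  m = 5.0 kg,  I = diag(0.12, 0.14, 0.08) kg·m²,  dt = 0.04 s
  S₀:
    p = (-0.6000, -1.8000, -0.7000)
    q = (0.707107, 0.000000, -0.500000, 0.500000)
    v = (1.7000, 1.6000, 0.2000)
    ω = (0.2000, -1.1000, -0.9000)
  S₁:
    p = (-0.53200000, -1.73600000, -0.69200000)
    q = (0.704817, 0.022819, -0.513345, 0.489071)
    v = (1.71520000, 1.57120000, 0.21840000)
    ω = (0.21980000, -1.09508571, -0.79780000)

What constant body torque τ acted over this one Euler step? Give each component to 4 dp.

τ = (0.0000, 0.0100, 0.2000)

rate change Δω = (0.01980000, 0.00491429, 0.10220000)
applied torque τ = (0.0000, 0.0100, 0.2000)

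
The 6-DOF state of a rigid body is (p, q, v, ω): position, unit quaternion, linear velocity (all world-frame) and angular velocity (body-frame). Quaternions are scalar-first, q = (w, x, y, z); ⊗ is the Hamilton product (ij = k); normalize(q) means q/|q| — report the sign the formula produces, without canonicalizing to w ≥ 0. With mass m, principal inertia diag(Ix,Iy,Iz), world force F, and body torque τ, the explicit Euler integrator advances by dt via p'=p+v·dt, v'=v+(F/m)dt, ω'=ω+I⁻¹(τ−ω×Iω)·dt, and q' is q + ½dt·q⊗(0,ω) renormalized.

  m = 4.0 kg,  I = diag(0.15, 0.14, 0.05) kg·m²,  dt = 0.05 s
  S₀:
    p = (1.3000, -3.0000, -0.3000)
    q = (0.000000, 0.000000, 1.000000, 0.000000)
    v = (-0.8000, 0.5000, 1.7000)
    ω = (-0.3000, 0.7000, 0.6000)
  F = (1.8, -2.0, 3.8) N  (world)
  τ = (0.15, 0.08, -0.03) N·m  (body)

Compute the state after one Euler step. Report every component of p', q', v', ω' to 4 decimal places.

a = F/m = (0.4500, -0.5000, 0.9500)
p' = p + v·dt = (1.2600, -2.9750, -0.2150)
v + (F/m)dt = (-0.7775, 0.4750, 1.7475)
ω×(Iω) gyroscopic = (-0.0378, -0.0180, 0.0021)
angular accel α = (1.2520, 0.7000, -0.6420)
ω' = ω + α·dt = (-0.2374, 0.7350, 0.5679)
2q̇ = q⊗(0,ω) = (-0.7000000, 0.6000000, 0.0000000, 0.3000000)
q' = normalize(q + ½dt·q⊗(0,ω)) = (-0.0175, 0.0150, 0.9997, 0.0075)

p' = (1.2600, -2.9750, -0.2150)
q' = (-0.0175, 0.0150, 0.9997, 0.0075)
v' = (-0.7775, 0.4750, 1.7475)
ω' = (-0.2374, 0.7350, 0.5679)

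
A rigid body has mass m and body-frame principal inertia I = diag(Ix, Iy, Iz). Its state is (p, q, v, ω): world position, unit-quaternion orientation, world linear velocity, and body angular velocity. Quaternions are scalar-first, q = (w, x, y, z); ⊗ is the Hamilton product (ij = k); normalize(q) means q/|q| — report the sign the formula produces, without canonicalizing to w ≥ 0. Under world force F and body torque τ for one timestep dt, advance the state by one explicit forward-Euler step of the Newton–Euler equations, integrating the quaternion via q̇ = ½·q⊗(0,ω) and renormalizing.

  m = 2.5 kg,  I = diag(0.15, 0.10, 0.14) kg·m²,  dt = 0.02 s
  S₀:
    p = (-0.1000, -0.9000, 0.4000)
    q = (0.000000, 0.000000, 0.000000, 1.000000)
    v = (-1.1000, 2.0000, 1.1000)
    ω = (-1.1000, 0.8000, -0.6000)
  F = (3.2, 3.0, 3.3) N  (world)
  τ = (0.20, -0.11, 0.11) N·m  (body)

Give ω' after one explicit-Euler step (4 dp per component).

ω' = (-1.0708, 0.7767, -0.5906)

angular accel α = (1.4613, -1.1660, 0.4714)
ω + α·dt = (-1.0708, 0.7767, -0.5906)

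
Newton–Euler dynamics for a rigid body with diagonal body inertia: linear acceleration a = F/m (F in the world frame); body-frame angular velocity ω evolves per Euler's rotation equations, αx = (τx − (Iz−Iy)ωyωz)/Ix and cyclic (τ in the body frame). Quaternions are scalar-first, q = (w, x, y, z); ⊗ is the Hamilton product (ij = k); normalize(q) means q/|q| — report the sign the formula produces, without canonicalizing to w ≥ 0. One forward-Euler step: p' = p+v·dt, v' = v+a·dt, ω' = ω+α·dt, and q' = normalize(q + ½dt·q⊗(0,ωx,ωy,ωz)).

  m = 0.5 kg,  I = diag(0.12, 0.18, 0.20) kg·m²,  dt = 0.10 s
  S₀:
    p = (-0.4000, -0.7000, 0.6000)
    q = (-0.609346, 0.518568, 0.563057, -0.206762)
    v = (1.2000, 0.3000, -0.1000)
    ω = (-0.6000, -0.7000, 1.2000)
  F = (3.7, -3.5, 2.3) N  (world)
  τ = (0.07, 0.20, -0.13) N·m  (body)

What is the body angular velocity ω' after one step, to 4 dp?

(τ − ω×Iω)/I = (0.7233, 0.7911, -0.7760)
ω + α·dt = (-0.5277, -0.6209, 1.1224)

ω' = (-0.5277, -0.6209, 1.1224)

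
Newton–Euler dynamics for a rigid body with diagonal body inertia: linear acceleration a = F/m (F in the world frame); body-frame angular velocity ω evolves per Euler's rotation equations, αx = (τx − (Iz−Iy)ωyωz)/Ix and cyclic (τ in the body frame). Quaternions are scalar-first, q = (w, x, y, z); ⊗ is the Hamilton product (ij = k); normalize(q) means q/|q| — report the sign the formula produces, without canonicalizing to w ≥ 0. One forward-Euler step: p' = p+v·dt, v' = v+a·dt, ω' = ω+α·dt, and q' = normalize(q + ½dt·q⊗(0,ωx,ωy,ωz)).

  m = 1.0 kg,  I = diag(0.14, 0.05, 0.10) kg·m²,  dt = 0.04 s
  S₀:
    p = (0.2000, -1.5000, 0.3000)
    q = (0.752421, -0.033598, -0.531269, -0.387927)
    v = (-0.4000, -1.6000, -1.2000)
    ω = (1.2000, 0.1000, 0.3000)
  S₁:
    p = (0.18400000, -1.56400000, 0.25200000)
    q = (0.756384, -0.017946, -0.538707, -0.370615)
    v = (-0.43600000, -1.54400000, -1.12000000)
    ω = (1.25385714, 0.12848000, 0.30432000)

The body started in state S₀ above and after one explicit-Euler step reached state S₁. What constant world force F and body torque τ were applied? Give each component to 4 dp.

F = (-0.9000, 1.4000, 2.0000)
τ = (0.1900, 0.0500, 0.0000)

v₁ − v₀ = (-0.03600000, 0.05600000, 0.08000000)
applied force F = (-0.9000, 1.4000, 2.0000)
Δω = ω₁−ω₀ = (0.05385714, 0.02848000, 0.00432000)
applied torque τ = (0.1900, 0.0500, 0.0000)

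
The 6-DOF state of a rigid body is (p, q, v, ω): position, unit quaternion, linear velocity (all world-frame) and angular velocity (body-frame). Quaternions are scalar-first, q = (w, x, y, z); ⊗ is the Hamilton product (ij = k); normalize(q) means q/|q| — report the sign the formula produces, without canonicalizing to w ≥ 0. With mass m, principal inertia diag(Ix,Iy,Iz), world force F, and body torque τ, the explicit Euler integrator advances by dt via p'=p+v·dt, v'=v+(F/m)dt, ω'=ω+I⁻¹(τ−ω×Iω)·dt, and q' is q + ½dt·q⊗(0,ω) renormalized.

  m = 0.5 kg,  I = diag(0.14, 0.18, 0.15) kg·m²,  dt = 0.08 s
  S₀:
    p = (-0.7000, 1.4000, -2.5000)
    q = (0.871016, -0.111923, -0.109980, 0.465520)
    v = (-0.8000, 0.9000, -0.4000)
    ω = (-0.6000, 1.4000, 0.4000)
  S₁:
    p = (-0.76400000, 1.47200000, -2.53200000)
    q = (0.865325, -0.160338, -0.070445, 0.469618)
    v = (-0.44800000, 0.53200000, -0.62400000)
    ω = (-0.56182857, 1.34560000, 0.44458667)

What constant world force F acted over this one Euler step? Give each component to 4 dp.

F = (2.2000, -2.3000, -1.4000)

velocity change Δv = (0.35200000, -0.36800000, -0.22400000)
m·(v₁−v₀)/dt = (2.2000, -2.3000, -1.4000)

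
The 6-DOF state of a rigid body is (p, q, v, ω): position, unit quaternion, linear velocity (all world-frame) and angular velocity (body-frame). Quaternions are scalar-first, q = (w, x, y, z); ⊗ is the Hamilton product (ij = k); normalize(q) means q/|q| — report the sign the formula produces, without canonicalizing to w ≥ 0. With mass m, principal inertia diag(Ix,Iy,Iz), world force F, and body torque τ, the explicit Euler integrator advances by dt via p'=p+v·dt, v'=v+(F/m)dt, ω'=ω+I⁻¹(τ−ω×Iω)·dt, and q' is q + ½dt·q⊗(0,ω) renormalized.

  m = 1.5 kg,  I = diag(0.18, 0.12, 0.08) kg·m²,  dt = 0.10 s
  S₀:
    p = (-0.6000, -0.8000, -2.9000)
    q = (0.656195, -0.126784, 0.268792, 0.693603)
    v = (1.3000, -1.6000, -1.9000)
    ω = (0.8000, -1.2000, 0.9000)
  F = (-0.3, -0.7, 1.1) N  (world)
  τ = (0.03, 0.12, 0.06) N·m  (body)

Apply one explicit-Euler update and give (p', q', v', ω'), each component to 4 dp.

(τ − ω×Iω)/I = (-0.0733, 0.4000, 0.0300)
new body rate ω' = (0.7927, -1.1600, 0.9030)
2q̇ = q⊗(0,ω) = (-0.2002651, 1.5991924, -0.1184460, 0.5276827)
updated quaternion q' = (0.6439, -0.0467, 0.2619, 0.7174)
linear accel F/m = (-0.2000, -0.4667, 0.7333)
p + v·dt = (-0.4700, -0.9600, -3.0900)
new velocity v' = (1.2800, -1.6467, -1.8267)

p' = (-0.4700, -0.9600, -3.0900)
q' = (0.6439, -0.0467, 0.2619, 0.7174)
v' = (1.2800, -1.6467, -1.8267)
ω' = (0.7927, -1.1600, 0.9030)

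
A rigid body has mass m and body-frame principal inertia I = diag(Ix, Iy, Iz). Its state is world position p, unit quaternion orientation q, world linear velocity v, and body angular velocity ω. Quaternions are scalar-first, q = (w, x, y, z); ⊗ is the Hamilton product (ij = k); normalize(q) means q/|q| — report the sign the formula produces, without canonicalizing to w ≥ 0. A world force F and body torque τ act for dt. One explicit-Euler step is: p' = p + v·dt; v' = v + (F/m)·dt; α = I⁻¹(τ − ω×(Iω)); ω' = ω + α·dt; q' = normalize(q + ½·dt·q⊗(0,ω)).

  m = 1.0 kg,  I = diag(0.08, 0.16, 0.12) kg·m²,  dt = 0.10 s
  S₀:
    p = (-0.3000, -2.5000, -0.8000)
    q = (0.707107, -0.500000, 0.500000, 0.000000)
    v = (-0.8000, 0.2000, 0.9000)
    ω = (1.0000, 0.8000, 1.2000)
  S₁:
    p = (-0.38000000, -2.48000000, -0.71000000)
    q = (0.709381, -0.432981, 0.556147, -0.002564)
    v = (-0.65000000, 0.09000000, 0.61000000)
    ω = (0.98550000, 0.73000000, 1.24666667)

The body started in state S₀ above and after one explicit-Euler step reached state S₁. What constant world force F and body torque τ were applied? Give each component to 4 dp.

Δv = v₁−v₀ = (0.15000000, -0.11000000, -0.29000000)
m·(v₁−v₀)/dt = (1.5000, -1.1000, -2.9000)
Δω = ω₁−ω₀ = (-0.01450000, -0.07000000, 0.04666667)
gyro term ω₀×Iω₀ = (-0.0384, -0.0480, 0.0640)
I·α + gyro = (-0.0500, -0.1600, 0.1200)

F = (1.5000, -1.1000, -2.9000)
τ = (-0.0500, -0.1600, 0.1200)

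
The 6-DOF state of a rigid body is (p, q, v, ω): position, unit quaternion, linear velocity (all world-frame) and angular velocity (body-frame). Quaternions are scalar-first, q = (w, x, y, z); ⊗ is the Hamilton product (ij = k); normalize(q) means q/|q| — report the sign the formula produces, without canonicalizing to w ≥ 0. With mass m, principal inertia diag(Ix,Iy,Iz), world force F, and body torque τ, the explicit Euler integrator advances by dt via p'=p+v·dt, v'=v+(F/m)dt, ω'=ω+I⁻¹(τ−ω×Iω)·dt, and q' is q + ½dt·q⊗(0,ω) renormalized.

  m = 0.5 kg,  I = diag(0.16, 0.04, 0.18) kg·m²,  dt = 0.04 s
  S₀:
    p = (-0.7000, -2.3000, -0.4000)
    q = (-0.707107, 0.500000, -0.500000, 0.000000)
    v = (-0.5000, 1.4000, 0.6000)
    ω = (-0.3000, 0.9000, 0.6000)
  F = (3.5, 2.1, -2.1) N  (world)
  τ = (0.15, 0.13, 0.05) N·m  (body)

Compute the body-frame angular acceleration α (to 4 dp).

gyro term ω×Iω = (0.0756, 0.0036, 0.0324)
angular accel α = (0.4650, 3.1600, 0.0978)

α = (0.4650, 3.1600, 0.0978)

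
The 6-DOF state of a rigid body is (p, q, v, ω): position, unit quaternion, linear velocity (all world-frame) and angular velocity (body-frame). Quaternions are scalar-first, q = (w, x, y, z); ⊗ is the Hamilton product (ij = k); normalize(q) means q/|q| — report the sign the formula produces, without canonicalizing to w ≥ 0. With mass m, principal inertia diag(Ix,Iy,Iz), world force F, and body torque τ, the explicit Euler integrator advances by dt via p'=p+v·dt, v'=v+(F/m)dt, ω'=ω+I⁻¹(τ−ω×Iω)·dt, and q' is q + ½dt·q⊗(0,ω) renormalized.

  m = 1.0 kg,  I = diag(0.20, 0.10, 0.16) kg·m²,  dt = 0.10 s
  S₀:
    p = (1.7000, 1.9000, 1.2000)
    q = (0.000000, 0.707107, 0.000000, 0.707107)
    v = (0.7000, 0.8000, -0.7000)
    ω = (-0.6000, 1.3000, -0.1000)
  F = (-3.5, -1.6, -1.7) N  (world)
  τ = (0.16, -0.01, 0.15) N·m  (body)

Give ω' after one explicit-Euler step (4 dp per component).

precession coupling ω×(Iω) = (-0.0078, 0.0024, 0.0780)
α = I⁻¹(τ − ω×Iω) = (0.8390, -0.1240, 0.4500)
ω + α·dt = (-0.5161, 1.2876, -0.0550)

ω' = (-0.5161, 1.2876, -0.0550)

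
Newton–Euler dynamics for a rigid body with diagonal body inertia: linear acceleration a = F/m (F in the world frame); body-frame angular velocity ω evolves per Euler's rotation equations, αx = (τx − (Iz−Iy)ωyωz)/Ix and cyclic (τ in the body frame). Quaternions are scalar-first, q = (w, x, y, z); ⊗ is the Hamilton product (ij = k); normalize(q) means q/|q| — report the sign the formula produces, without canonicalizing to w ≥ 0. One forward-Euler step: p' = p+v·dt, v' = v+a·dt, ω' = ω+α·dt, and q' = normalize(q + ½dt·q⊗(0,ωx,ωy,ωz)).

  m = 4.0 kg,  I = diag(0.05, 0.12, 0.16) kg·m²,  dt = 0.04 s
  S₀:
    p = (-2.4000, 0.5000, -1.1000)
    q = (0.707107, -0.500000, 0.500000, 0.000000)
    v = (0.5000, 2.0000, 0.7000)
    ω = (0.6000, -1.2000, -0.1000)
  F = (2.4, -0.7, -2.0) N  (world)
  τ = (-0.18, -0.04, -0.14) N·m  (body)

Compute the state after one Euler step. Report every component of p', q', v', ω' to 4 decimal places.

p' = (-2.3800, 0.5800, -1.0720)
q' = (0.7248, -0.4923, 0.4819, 0.0046)
v' = (0.5240, 1.9930, 0.6800)
ω' = (0.4522, -1.2155, -0.1224)

a = (0.6000, -0.1750, -0.5000)
p + v·dt = (-2.3800, 0.5800, -1.0720)
new velocity v' = (0.5240, 1.9930, 0.6800)
ω×(Iω) gyroscopic = (0.0048, 0.0066, -0.0504)
angular accel α = (-3.6960, -0.3883, -0.5600)
new body rate ω' = (0.4522, -1.2155, -0.1224)
q⊗(0,ω) = (0.9000000, 0.3742642, -0.8985284, 0.2292893)
q' = normalize(q + ½dt·q⊗(0,ω)) = (0.7248, -0.4923, 0.4819, 0.0046)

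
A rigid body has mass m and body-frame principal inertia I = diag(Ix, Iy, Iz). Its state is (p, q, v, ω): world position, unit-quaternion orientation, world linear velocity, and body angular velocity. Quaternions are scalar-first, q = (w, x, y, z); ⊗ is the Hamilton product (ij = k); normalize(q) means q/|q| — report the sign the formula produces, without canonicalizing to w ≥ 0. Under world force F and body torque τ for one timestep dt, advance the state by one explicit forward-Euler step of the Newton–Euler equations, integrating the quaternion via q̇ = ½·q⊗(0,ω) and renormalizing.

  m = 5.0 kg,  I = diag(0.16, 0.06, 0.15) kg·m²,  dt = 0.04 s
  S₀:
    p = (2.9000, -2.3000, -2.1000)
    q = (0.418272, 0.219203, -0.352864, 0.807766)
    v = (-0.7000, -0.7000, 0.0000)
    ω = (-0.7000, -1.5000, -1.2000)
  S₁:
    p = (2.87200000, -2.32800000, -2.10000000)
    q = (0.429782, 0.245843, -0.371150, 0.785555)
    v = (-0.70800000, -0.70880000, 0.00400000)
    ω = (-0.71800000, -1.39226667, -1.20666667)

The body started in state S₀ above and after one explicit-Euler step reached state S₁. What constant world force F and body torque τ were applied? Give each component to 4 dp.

F = (-1.0000, -1.1000, 0.5000)
τ = (0.0900, 0.1700, -0.1300)

Δω = ω₁−ω₀ = (-0.01800000, 0.10773333, -0.00666667)
applied torque τ = (0.0900, 0.1700, -0.1300)
Δv = v₁−v₀ = (-0.00800000, -0.00880000, 0.00400000)
m·(v₁−v₀)/dt = (-1.0000, -1.1000, 0.5000)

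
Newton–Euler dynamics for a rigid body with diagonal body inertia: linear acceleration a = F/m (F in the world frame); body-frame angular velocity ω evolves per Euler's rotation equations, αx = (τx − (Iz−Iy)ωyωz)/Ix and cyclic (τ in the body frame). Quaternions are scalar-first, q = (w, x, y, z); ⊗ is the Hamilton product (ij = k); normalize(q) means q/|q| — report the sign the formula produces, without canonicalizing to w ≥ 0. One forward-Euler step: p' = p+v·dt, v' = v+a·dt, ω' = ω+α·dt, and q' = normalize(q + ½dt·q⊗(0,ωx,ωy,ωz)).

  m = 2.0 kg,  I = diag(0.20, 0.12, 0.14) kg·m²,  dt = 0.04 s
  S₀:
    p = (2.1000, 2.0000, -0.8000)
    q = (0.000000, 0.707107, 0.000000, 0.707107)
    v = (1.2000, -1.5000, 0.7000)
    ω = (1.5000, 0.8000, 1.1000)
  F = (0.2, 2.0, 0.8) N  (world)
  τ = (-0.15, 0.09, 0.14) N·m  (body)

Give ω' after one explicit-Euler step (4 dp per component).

ω' = (1.4665, 0.7970, 1.1674)

ω×(Iω) gyroscopic = (0.0176, 0.0990, -0.0960)
angular accel α = (-0.8380, -0.0750, 1.6857)
new body rate ω' = (1.4665, 0.7970, 1.1674)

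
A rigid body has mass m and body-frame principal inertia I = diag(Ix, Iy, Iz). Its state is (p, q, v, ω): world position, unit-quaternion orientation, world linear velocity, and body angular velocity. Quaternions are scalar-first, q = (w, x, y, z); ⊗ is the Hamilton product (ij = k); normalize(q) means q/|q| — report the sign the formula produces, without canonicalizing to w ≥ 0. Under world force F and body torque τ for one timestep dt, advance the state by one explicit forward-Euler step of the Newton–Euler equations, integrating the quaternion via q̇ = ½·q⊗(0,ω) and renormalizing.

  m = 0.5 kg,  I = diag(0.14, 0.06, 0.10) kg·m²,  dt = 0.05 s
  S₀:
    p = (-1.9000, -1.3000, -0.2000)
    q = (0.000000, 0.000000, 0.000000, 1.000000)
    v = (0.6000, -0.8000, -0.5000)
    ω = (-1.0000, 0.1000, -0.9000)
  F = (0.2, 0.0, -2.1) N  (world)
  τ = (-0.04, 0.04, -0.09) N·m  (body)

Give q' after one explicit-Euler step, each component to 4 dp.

Hamilton product q⊗(0,ω) = (0.9000000, -0.1000000, -1.0000000, 0.0000000)
updated quaternion q' = (0.0225, -0.0025, -0.0250, 0.9994)

q' = (0.0225, -0.0025, -0.0250, 0.9994)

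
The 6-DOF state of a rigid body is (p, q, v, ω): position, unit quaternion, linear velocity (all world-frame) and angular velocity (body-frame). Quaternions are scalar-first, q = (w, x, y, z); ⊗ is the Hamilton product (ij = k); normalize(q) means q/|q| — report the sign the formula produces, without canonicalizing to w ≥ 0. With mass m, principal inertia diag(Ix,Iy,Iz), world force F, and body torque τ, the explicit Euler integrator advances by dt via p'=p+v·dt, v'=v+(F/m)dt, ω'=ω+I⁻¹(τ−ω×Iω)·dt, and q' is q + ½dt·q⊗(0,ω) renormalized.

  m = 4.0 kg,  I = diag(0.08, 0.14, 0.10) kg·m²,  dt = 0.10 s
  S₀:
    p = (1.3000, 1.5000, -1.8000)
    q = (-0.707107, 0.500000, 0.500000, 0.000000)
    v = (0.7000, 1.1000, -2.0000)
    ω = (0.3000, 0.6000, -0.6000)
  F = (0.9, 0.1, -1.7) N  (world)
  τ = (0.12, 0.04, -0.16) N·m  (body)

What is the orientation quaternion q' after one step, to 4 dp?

q' = (-0.7289, 0.4739, 0.4933, 0.0287)

Hamilton product q⊗(0,ω) = (-0.4500000, -0.5121321, -0.1242642, 0.5742642)
q' = normalize(q + ½dt·q⊗(0,ω)) = (-0.7289, 0.4739, 0.4933, 0.0287)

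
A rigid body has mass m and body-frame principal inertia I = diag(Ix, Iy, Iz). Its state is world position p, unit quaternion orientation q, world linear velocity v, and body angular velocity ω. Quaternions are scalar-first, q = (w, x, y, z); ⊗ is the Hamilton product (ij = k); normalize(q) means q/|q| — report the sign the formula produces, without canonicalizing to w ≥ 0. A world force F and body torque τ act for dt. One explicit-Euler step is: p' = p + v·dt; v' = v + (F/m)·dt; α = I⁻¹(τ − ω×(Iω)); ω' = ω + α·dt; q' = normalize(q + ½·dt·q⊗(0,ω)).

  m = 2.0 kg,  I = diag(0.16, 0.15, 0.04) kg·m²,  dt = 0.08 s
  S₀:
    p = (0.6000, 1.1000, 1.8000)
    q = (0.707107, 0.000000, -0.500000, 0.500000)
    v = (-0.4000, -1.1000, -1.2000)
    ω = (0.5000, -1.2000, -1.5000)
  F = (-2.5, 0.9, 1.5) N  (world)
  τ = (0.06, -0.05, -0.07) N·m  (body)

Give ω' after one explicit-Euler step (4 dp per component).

ω' = (0.6290, -1.1787, -1.6520)

ω×(Iω) gyroscopic = (-0.1980, -0.0900, 0.0060)
angular accel α = (1.6125, 0.2667, -1.9000)
ω' = ω + α·dt = (0.6290, -1.1787, -1.6520)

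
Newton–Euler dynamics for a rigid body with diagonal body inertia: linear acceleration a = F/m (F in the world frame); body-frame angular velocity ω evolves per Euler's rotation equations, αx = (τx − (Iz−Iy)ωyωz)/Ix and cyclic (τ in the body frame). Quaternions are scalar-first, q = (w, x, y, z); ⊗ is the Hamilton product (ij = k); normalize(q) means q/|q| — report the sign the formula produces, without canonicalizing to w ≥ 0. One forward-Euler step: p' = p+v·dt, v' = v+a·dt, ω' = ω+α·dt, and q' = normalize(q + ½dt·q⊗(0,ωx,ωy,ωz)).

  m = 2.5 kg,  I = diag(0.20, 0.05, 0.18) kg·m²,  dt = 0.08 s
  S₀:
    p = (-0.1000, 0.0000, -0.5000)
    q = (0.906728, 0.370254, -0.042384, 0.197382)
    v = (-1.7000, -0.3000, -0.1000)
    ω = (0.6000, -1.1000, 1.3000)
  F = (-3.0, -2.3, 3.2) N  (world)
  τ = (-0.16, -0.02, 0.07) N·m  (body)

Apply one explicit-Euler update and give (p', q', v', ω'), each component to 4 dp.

new position p' = (-0.2360, -0.0240, -0.5080)
v' = v + a·dt = (-1.7960, -0.3736, 0.0024)
ω×(Iω) gyroscopic = (-0.1859, 0.0156, 0.0990)
α = I⁻¹(τ − ω×Iω) = (0.1295, -0.7120, -0.1611)
new body rate ω' = (0.6104, -1.1570, 1.2871)
q⊗(0,ω) = (-0.5253714, 0.7060578, -1.3603018, 0.7968974)
updated quaternion q' = (0.8834, 0.3975, -0.0965, 0.2287)

p' = (-0.2360, -0.0240, -0.5080)
q' = (0.8834, 0.3975, -0.0965, 0.2287)
v' = (-1.7960, -0.3736, 0.0024)
ω' = (0.6104, -1.1570, 1.2871)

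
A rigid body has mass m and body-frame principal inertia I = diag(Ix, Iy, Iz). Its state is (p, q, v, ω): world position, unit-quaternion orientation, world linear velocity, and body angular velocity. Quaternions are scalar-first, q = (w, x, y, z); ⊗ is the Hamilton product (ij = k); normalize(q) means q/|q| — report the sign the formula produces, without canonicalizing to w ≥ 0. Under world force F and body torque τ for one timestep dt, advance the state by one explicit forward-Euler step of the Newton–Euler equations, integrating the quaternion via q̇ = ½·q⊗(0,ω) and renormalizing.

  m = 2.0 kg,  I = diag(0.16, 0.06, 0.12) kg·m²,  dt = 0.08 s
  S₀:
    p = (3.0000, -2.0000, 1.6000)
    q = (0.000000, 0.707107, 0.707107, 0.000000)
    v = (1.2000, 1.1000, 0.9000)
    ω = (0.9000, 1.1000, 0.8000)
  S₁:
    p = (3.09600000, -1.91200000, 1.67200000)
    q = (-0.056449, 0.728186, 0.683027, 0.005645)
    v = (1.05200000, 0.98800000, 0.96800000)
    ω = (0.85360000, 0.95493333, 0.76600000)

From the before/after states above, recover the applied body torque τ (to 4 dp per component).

rate change Δω = (-0.04640000, -0.14506667, -0.03400000)
precession coupling = (0.0528, 0.0288, -0.0990)
I·α + gyro = (-0.0400, -0.0800, -0.1500)

τ = (-0.0400, -0.0800, -0.1500)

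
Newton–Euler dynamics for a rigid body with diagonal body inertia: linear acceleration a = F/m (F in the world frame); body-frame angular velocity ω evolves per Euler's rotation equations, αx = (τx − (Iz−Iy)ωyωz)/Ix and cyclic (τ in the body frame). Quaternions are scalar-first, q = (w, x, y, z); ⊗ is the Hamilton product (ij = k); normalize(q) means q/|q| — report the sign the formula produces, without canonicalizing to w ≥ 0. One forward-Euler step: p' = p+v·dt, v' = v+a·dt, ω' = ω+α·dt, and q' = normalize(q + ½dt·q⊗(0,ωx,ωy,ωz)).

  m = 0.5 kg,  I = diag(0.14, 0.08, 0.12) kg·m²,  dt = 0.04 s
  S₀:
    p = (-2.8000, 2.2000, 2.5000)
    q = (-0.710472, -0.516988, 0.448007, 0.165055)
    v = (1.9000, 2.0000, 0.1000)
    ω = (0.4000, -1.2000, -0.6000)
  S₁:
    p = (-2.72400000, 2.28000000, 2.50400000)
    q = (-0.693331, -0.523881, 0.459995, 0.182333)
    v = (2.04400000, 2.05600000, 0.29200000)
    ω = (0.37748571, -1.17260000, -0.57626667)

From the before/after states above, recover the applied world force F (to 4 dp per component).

F = (1.8000, 0.7000, 2.4000)

velocity change Δv = (0.14400000, 0.05600000, 0.19200000)
applied force F = (1.8000, 0.7000, 2.4000)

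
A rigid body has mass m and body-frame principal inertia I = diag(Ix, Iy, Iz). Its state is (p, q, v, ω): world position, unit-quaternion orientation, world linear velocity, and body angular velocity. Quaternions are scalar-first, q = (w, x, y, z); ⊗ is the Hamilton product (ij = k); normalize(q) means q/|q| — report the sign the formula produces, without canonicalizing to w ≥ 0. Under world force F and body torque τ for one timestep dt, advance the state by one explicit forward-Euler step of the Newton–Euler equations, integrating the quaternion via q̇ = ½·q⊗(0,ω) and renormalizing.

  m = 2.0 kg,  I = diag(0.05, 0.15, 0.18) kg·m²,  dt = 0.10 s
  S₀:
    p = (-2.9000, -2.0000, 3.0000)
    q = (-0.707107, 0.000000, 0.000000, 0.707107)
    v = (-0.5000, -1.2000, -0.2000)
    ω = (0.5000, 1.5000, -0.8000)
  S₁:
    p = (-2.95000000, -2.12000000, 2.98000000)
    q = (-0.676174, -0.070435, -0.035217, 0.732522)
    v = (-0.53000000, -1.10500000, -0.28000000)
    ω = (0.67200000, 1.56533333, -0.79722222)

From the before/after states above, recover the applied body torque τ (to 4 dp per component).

ω₁ − ω₀ = (0.17200000, 0.06533333, 0.00277778)
I·α + gyro = (0.0500, 0.1500, 0.0800)

τ = (0.0500, 0.1500, 0.0800)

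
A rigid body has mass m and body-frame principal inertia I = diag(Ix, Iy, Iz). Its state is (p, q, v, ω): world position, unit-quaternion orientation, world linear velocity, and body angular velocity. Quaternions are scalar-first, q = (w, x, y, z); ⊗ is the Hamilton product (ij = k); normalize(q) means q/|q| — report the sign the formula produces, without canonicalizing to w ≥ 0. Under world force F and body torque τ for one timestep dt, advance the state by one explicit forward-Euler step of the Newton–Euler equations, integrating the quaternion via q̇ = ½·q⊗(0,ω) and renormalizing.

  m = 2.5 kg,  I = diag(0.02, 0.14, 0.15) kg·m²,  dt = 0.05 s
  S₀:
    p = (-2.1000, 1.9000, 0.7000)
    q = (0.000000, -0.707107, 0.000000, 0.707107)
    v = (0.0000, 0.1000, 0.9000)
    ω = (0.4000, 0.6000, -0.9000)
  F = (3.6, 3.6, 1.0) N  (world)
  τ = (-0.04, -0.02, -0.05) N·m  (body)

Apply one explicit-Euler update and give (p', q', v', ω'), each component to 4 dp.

p' = (-2.1000, 1.9050, 0.7450)
q' = (0.0230, -0.7174, -0.0088, 0.6962)
v' = (0.0720, 0.1720, 0.9200)
ω' = (0.3135, 0.5761, -0.9263)

ω×(Iω) gyroscopic = (-0.0054, 0.0468, 0.0288)
α = I⁻¹(τ − ω×Iω) = (-1.7300, -0.4771, -0.5253)
ω' = ω + α·dt = (0.3135, 0.5761, -0.9263)
2q̇ = q⊗(0,ω) = (0.9192391, -0.4242642, -0.3535535, -0.4242642)
q' = normalize(q + ½dt·q⊗(0,ω)) = (0.0230, -0.7174, -0.0088, 0.6962)
new position p' = (-2.1000, 1.9050, 0.7450)
v + (F/m)dt = (0.0720, 0.1720, 0.9200)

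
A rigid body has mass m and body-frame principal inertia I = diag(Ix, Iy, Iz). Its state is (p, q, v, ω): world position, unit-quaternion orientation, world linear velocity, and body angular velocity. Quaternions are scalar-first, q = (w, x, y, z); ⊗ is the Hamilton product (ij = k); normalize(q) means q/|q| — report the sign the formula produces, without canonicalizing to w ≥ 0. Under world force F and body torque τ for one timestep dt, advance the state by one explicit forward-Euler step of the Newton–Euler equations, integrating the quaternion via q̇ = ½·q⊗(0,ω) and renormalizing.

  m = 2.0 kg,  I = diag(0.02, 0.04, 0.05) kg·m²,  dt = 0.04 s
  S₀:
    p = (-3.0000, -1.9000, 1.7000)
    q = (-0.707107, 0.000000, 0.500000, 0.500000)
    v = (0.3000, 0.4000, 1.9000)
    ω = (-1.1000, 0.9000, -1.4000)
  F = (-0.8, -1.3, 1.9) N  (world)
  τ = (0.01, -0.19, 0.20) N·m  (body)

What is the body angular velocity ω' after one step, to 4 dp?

ω' = (-1.0548, 0.7562, -1.2242)

α = I⁻¹(τ − ω×Iω) = (1.1300, -3.5950, 4.3960)
ω' = ω + α·dt = (-1.0548, 0.7562, -1.2242)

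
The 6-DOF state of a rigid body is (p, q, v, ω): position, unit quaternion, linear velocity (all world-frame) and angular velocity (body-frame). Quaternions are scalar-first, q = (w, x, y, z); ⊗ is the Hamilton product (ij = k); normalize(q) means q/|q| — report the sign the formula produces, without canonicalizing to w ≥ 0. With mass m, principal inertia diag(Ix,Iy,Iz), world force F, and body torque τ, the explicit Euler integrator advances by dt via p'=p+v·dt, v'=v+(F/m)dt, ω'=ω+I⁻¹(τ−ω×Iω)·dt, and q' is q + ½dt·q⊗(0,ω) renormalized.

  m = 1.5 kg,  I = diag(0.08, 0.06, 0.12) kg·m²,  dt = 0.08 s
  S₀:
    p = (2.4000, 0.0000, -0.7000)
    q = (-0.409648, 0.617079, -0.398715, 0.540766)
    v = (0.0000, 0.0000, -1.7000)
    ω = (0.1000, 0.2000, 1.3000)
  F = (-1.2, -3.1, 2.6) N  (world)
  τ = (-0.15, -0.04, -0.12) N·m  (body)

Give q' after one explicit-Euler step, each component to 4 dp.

q' = (-0.4364, 0.5896, -0.4313, 0.5253)

2q̇ = q⊗(0,ω) = (-0.6849607, -0.6674475, -0.8300557, -0.3692551)
updated quaternion q' = (-0.4364, 0.5896, -0.4313, 0.5253)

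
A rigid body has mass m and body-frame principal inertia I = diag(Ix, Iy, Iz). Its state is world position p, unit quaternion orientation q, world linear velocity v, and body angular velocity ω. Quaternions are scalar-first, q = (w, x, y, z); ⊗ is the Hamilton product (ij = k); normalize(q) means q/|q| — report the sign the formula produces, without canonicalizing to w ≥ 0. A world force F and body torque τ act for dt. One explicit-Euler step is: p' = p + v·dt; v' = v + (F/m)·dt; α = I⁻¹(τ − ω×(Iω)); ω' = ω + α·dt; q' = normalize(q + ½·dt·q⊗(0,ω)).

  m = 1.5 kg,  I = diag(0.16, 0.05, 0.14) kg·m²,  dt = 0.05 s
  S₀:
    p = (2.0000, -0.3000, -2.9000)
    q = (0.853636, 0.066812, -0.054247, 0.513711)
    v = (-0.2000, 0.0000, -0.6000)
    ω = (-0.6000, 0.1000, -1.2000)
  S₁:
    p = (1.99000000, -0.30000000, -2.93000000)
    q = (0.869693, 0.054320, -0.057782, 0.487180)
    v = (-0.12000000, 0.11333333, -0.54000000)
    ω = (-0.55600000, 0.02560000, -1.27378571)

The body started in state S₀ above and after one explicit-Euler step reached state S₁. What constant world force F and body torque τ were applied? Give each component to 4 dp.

F = (2.4000, 3.4000, 1.8000)
τ = (0.1300, -0.0600, -0.2000)

rate change Δω = (0.04400000, -0.07440000, -0.07378571)
precession coupling = (-0.0108, 0.0144, 0.0066)
I·α + gyro = (0.1300, -0.0600, -0.2000)
velocity change Δv = (0.08000000, 0.11333333, 0.06000000)
m·(v₁−v₀)/dt = (2.4000, 3.4000, 1.8000)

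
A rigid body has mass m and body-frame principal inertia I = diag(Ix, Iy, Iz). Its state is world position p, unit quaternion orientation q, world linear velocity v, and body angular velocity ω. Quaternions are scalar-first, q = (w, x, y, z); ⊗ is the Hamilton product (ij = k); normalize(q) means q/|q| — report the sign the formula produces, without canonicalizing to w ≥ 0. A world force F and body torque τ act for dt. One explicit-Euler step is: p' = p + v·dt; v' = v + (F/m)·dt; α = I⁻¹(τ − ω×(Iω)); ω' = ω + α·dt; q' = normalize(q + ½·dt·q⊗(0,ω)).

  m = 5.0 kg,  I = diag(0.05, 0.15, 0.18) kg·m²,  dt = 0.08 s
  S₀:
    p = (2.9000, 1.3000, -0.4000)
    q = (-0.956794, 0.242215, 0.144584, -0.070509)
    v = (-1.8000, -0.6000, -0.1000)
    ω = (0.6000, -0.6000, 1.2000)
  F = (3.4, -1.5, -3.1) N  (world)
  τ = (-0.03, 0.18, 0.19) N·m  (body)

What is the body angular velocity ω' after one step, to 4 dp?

ω×(Iω) gyroscopic = (-0.0216, -0.0936, -0.0360)
α = I⁻¹(τ − ω×Iω) = (-0.1680, 1.8240, 1.2556)
ω + α·dt = (0.5866, -0.4541, 1.3004)

ω' = (0.5866, -0.4541, 1.3004)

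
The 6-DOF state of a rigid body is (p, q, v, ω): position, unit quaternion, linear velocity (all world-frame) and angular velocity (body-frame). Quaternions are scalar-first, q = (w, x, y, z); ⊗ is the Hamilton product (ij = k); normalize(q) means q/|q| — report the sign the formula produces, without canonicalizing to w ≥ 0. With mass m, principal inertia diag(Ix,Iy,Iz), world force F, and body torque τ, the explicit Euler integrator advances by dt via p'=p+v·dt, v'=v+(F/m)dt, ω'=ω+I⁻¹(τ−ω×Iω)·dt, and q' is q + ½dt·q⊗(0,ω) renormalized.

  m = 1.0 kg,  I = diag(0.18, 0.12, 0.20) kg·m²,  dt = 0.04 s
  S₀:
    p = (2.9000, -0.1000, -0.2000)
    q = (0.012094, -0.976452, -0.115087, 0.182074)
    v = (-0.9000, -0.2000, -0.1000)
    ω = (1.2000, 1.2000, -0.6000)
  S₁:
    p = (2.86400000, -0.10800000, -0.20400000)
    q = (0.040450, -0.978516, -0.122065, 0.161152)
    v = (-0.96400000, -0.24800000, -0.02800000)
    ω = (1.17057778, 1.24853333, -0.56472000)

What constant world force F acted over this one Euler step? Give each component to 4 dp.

F = (-1.6000, -1.2000, 1.8000)

v₁ − v₀ = (-0.06400000, -0.04800000, 0.07200000)
m·(v₁−v₀)/dt = (-1.6000, -1.2000, 1.8000)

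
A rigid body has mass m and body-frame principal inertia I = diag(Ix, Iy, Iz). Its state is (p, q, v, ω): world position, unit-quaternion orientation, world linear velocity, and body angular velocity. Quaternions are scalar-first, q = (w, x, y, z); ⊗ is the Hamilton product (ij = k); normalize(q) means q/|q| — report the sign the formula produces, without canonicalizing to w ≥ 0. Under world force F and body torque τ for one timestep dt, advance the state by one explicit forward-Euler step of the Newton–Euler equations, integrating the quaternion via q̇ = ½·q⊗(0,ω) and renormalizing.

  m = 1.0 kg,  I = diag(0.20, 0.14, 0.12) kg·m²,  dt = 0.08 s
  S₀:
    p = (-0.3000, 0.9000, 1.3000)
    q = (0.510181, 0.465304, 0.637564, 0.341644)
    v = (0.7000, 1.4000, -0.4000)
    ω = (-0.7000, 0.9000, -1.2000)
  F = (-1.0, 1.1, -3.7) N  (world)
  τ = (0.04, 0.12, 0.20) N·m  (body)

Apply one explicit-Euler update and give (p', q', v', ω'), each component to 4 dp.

p' = (-0.2440, 1.0120, 1.2680)
q' = (0.5155, 0.4072, 0.6672, 0.3510)
v' = (0.6200, 1.4880, -0.6960)
ω' = (-0.6926, 0.9302, -1.0919)

angular accel α = (0.0920, 0.3771, 1.3517)
ω + α·dt = (-0.6926, 0.9302, -1.0919)
q⊗(0,ω) = (0.1618780, -1.4296831, 0.7783769, 0.2528512)
updated quaternion q' = (0.5155, 0.4072, 0.6672, 0.3510)
linear accel F/m = (-1.0000, 1.1000, -3.7000)
new position p' = (-0.2440, 1.0120, 1.2680)
v' = v + a·dt = (0.6200, 1.4880, -0.6960)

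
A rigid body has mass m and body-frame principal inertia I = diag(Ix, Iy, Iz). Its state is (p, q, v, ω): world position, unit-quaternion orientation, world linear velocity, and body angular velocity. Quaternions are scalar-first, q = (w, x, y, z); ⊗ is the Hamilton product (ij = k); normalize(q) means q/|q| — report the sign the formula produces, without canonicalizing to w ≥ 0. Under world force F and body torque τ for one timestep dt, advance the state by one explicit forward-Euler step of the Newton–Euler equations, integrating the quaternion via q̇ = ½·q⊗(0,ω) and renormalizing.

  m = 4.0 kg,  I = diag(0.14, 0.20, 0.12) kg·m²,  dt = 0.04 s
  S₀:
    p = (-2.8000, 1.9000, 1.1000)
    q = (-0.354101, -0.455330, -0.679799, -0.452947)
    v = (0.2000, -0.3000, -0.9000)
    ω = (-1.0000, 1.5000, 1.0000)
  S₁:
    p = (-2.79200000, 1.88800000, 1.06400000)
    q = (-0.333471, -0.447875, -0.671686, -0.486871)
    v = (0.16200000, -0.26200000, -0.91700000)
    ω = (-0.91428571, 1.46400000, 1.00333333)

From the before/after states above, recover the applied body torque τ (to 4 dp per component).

τ = (0.1800, -0.2000, -0.0800)

rate change Δω = (0.08571429, -0.03600000, 0.00333333)
precession coupling = (-0.1200, -0.0200, -0.0900)
I·α + gyro = (0.1800, -0.2000, -0.0800)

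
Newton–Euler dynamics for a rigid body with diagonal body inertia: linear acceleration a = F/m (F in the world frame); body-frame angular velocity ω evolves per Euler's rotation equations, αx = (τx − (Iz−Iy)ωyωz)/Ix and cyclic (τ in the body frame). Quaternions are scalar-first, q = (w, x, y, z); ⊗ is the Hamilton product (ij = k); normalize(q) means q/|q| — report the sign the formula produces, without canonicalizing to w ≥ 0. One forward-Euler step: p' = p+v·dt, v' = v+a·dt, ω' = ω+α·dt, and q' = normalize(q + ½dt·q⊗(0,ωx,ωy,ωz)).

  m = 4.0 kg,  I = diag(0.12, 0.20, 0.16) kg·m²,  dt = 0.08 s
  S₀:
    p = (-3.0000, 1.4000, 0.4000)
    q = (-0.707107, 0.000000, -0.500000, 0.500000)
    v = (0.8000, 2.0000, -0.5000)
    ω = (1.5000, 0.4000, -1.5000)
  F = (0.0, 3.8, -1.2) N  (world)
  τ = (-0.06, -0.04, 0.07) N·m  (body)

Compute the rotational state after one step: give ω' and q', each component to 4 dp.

ω' = (1.4440, 0.3480, -1.4890)
q' = (-0.6666, -0.0204, -0.4795, 0.5703)

precession coupling ω×(Iω) = (0.0240, 0.0900, 0.0480)
(τ − ω×Iω)/I = (-0.7000, -0.6500, 0.1375)
ω' = ω + α·dt = (1.4440, 0.3480, -1.4890)
2q̇ = q⊗(0,ω) = (0.9500000, -0.5106605, 0.4671572, 1.8106605)
q' = normalize(q + ½dt·q⊗(0,ω)) = (-0.6666, -0.0204, -0.4795, 0.5703)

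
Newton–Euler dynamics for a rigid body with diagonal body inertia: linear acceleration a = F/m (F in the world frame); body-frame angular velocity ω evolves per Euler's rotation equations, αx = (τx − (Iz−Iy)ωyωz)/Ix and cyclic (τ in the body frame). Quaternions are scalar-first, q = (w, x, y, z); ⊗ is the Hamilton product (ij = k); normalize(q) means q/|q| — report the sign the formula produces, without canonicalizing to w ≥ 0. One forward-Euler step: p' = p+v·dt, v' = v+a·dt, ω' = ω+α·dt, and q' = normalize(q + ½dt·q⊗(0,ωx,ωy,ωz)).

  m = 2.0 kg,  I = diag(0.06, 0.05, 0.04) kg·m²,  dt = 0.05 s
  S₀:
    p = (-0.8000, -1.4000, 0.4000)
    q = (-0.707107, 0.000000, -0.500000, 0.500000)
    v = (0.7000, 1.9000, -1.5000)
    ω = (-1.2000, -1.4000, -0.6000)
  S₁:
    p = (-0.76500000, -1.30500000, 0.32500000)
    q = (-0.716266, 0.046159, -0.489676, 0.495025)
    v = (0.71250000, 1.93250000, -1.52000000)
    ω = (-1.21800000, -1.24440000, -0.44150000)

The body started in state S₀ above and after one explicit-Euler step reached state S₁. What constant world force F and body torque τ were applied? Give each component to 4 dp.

F = (0.5000, 1.3000, -0.8000)
τ = (-0.0300, 0.1700, 0.1100)

Δω = ω₁−ω₀ = (-0.01800000, 0.15560000, 0.15850000)
gyro term ω₀×Iω₀ = (-0.0084, 0.0144, -0.0168)
τ = I·(Δω/dt) + ω₀×(Iω₀) = (-0.0300, 0.1700, 0.1100)
Δv = v₁−v₀ = (0.01250000, 0.03250000, -0.02000000)
F = m·Δv/dt = (0.5000, 1.3000, -0.8000)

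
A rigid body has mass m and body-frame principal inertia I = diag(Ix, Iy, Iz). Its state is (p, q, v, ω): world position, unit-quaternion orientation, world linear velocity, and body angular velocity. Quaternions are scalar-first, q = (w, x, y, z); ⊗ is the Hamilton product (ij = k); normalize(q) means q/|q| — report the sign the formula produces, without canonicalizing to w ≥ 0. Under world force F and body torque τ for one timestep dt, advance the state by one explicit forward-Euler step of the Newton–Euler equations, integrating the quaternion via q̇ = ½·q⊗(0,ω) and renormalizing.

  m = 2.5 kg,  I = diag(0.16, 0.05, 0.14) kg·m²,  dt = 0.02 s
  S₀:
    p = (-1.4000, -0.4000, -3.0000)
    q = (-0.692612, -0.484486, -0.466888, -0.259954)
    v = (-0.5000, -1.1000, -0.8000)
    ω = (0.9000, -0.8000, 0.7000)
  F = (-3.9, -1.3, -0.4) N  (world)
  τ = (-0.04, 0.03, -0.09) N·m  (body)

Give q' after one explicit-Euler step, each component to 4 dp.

q⊗(0,ω) = (0.2444948, -1.1581356, 0.6592712, 0.3229596)
q + ½dt·q⊗(0,ω), renormalized = (-0.6901, -0.4960, -0.4603, -0.2567)

q' = (-0.6901, -0.4960, -0.4603, -0.2567)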